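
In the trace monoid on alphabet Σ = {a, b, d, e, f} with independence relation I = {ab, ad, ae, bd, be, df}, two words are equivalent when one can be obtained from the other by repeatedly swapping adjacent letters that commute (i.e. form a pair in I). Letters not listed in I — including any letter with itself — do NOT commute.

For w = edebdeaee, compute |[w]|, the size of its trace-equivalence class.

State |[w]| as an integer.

drop 0:e onto floor
drop 1:d onto {0:e}
drop 2:e onto {1:d}
drop 3:b onto floor
drop 4:d onto {2:e}
drop 5:e onto {4:d}
drop 6:a onto floor
drop 7:e onto {5:e}
drop 8:e onto {7:e}
ground layer = {0:e, 3:b, 6:a}
drop-orders for the pieces not yet dropped (sum over which currently-grounded one goes next):
  1 to go: {3} 1  {6} 1  {8} 1
  2 to go: {3,6} 2  {3,8} 2  {6,8} 2  {7,8} 1
  3 to go: {3,6,8} 6  {3,7,8} 3  {5,7,8} 1  {6,7,8} 3
  4 to go: {3,5,7,8} 4  {3,6,7,8} 12  {4,5,7,8} 1  {5,6,7,8} 4
  5 to go: {2,4,5,7,8} 1  {3,4,5,7,8} 5  {3,5,6,7,8} 20  {4,5,6,7,8} 5
  6 to go: {1,2,4,5,7,8} 1  {2,3,4,5,7,8} 6  {2,4,5,6,7,8} 6  {3,4,5,6,7,8} 30
  7 to go: {0,1,2,4,5,7,8} 1  {1,2,3,4,5,7,8} 7  {1,2,4,5,6,7,8} 7  {2,3,4,5,6,7,8} 42
  if 0:e drops first: 56 orders
  if 3:b drops first: 8 orders
  if 6:a drops first: 8 orders
heap linearizations: 72

72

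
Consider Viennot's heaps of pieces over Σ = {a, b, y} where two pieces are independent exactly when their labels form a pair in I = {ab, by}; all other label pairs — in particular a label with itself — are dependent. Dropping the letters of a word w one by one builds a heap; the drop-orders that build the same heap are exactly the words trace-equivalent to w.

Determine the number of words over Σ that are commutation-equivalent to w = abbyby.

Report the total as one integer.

0(a) covers ∅
1(b) covers ∅
2(b) covers 1:b
3(y) covers 0:a
4(b) covers 2:b
5(y) covers 3:y
floor of heap: 0:a, 1:b
completions by unplaced set U, small U first (add the entries for U minus each lowest piece of U):
  |U|=1: {4}:1  {5}:1
  |U|=2: {2,4}:1  {3,5}:1  {4,5}:2
  |U|=3: {0,3,5}:1  {1,2,4}:1  {2,4,5}:3  {3,4,5}:3
  |U|=4: {0,3,4,5}:4  {1,2,4,5}:4  {2,3,4,5}:6
  start at 0(a): 10
  start at 1(b): 10
sum over floor = 20

20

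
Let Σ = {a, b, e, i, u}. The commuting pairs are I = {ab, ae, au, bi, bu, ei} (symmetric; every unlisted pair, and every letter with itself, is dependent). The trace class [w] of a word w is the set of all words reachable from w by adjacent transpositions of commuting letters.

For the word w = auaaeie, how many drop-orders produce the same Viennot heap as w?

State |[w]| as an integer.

34

0(a) covers ∅
1(u) covers ∅
2(a) covers 0:a
3(a) covers 2:a
4(e) covers 1:u
5(i) covers 1:u, 3:a
6(e) covers 4:e
floor of heap: 0:a, 1:u
completions by unplaced set U, small U first (add the entries for U minus each lowest piece of U):
  |U|=1: {5}:1  {6}:1
  |U|=2: {3,5}:1  {4,6}:1  {5,6}:2
  |U|=3: {2,3,5}:1  {3,5,6}:3  {4,5,6}:3
  |U|=4: {0,2,3,5}:1  {1,4,5,6}:3  {2,3,5,6}:4  {3,4,5,6}:6
  |U|=5: {0,2,3,5,6}:5  {1,3,4,5,6}:9  {2,3,4,5,6}:10
  start at 0(a): 19
  start at 1(u): 15
sum over floor = 34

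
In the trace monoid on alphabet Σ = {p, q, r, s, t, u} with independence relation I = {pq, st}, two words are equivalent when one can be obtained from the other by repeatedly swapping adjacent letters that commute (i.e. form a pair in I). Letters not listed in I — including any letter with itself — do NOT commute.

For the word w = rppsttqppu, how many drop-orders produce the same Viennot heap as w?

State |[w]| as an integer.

#0=r has no predecessor
#1=p depends on [0:r]
#2=p depends on [1:p]
#3=s depends on [2:p]
#4=t depends on [2:p]
#5=t depends on [4:t]
#6=q depends on [3:s, 5:t]
#7=p depends on [3:s, 5:t]
#8=p depends on [7:p]
#9=u depends on [6:q, 8:p]
sources: [0:r]
N(rest) = Σ N(rest − s) over sources s of rest; N(one piece) = 1:
  size 1 → [9]=1
  size 2 → [6,9]=1  [8,9]=1
  size 3 → [6,8,9]=2  [7,8,9]=1
  size 4 → [6,7,8,9]=3
  size 5 → [3,6,7,8,9]=3  [5,6,7,8,9]=3
  size 6 → [3,5,6,7,8,9]=6  [4,5,6,7,8,9]=3
  size 7 → [3,4,5,6,7,8,9]=9
  size 8 → [2,3,4,5,6,7,8,9]=9
  first=0(r) contributes 9

9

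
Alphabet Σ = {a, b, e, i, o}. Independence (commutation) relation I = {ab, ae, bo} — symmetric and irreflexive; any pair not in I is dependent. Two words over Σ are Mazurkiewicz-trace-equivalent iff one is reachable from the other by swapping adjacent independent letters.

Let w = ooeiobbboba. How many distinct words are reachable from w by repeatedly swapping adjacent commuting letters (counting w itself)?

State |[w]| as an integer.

#0=o has no predecessor
#1=o depends on [0:o]
#2=e depends on [1:o]
#3=i depends on [2:e]
#4=o depends on [3:i]
#5=b depends on [3:i]
#6=b depends on [5:b]
#7=b depends on [6:b]
#8=o depends on [4:o]
#9=b depends on [7:b]
#10=a depends on [8:o]
sources: [0:o]
N(rest) = Σ N(rest − s) over sources s of rest; N(one piece) = 1:
  size 1 → [9]=1  [10]=1
  size 2 → [7,9]=1  [8,10]=1  [9,10]=2
  size 3 → [4,8,10]=1  [6,7,9]=1  [7,9,10]=3  [8,9,10]=3
  size 4 → [4,8,9,10]=4  [5,6,7,9]=1  [6,7,9,10]=4  [7,8,9,10]=6
  size 5 → [4,7,8,9,10]=10  [5,6,7,9,10]=5  [6,7,8,9,10]=10
  size 6 → [4,6,7,8,9,10]=20  [5,6,7,8,9,10]=15
  size 7 → [4,5,6,7,8,9,10]=35
  size 8 → [3,4,5,6,7,8,9,10]=35
  size 9 → [2,3,4,5,6,7,8,9,10]=35
  first=0(o) contributes 35

35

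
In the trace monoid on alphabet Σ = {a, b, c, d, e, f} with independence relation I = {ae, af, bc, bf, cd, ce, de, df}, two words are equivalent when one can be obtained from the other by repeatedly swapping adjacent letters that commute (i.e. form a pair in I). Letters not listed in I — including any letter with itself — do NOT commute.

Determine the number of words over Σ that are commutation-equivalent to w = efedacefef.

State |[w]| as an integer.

31

#0=e has no predecessor
#1=f depends on [0:e]
#2=e depends on [1:f]
#3=d has no predecessor
#4=a depends on [3:d]
#5=c depends on [1:f, 4:a]
#6=e depends on [2:e]
#7=f depends on [5:c, 6:e]
#8=e depends on [7:f]
#9=f depends on [8:e]
sources: [0:e, 3:d]
N(rest) = Σ N(rest − s) over sources s of rest; N(one piece) = 1:
  size 1 → [9]=1
  size 2 → [8,9]=1
  size 3 → [7,8,9]=1
  size 4 → [5,7,8,9]=1  [6,7,8,9]=1
  size 5 → [2,6,7,8,9]=1  [4,5,7,8,9]=1  [5,6,7,8,9]=2
  size 6 → [2,5,6,7,8,9]=3  [3,4,5,7,8,9]=1  [4,5,6,7,8,9]=3
  size 7 → [1,2,5,6,7,8,9]=3  [2,4,5,6,7,8,9]=6  [3,4,5,6,7,8,9]=4
  size 8 → [0,1,2,5,6,7,8,9]=3  [1,2,4,5,6,7,8,9]=9  [2,3,4,5,6,7,8,9]=10
  first=0(e) contributes 19
  first=3(d) contributes 12
|[w]| = 31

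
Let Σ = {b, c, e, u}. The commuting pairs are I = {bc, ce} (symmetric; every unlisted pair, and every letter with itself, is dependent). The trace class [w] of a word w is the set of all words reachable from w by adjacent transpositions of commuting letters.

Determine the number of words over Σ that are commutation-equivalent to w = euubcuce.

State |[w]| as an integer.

4

piece 0:e — minimal
piece 1:u rests on {0:e}
piece 2:u rests on {1:u}
piece 3:b rests on {2:u}
piece 4:c rests on {2:u}
piece 5:u rests on {3:b, 4:c}
piece 6:c rests on {5:u}
piece 7:e rests on {5:u}
minimal pieces: {0:e}
ways to finish when only these pieces remain (= sum over removing one remaining piece with nothing left below it):
  1 left: {6}→1  {7}→1
  2 left: {6,7}→2
  3 left: {5,6,7}→2
  4 left: {3,5,6,7}→2  {4,5,6,7}→2
  5 left: {3,4,5,6,7}→4
  6 left: {2,3,4,5,6,7}→4
  placing 0:e first → 4 extensions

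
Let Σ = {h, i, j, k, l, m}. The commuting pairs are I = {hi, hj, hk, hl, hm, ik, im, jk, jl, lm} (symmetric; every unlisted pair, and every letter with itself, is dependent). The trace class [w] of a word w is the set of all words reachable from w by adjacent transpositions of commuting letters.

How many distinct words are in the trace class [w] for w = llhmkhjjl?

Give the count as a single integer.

0(l) covers ∅
1(l) covers 0:l
2(h) covers ∅
3(m) covers ∅
4(k) covers 1:l, 3:m
5(h) covers 2:h
6(j) covers 3:m
7(j) covers 6:j
8(l) covers 4:k
floor of heap: 0:l, 2:h, 3:m
completions by unplaced set U, small U first (add the entries for U minus each lowest piece of U):
  |U|=1: {5}:1  {7}:1  {8}:1
  |U|=2: {2,5}:1  {4,8}:1  {5,7}:2  {5,8}:2  {6,7}:1  {7,8}:2
  |U|=3: {1,4,8}:1  {2,5,7}:3  {2,5,8}:3  {4,5,8}:3  {4,7,8}:3  {5,6,7}:3  {5,7,8}:6  {6,7,8}:3
  |U|=4: {0,1,4,8}:1  {1,4,5,8}:4  {1,4,7,8}:4  {2,4,5,8}:6  {2,5,6,7}:6  {2,5,7,8}:12  {4,5,7,8}:12  {4,6,7,8}:6  {5,6,7,8}:12
  |U|=5: {0,1,4,5,8}:5  {0,1,4,7,8}:5  {1,2,4,5,8}:10  {1,4,5,7,8}:20  {1,4,6,7,8}:10  {2,4,5,7,8}:30  {2,5,6,7,8}:30  {3,4,6,7,8}:6  {4,5,6,7,8}:30
  |U|=6: {0,1,2,4,5,8}:15  {0,1,4,5,7,8}:30  {0,1,4,6,7,8}:15  {1,2,4,5,7,8}:60  {1,3,4,6,7,8}:16  {1,4,5,6,7,8}:60  {2,4,5,6,7,8}:90  {3,4,5,6,7,8}:36
  |U|=7: {0,1,2,4,5,7,8}:105  {0,1,3,4,6,7,8}:31  {0,1,4,5,6,7,8}:105  {1,2,4,5,6,7,8}:210  {1,3,4,5,6,7,8}:112  {2,3,4,5,6,7,8}:126
  start at 0(l): 448
  start at 2(h): 248
  start at 3(m): 420
sum over floor = 1116

1116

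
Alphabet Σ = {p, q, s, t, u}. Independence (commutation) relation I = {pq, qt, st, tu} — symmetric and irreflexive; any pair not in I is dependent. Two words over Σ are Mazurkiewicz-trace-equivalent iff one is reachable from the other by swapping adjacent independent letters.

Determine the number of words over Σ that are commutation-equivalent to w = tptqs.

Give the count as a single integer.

piece 0:t — minimal
piece 1:p rests on {0:t}
piece 2:t rests on {1:p}
piece 3:q — minimal
piece 4:s rests on {1:p, 3:q}
minimal pieces: {0:t, 3:q}
ways to finish when only these pieces remain (= sum over removing one remaining piece with nothing left below it):
  1 left: {2}→1  {4}→1
  2 left: {2,4}→2  {3,4}→1
  3 left: {1,2,4}→2  {2,3,4}→3
  placing 0:t first → 5 extensions
  placing 3:q first → 2 extensions
total linear extensions = 7

7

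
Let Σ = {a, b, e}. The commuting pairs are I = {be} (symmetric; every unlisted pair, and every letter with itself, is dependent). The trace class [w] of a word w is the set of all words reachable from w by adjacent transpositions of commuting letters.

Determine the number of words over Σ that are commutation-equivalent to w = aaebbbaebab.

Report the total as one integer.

#0=a has no predecessor
#1=a depends on [0:a]
#2=e depends on [1:a]
#3=b depends on [1:a]
#4=b depends on [3:b]
#5=b depends on [4:b]
#6=a depends on [2:e, 5:b]
#7=e depends on [6:a]
#8=b depends on [6:a]
#9=a depends on [7:e, 8:b]
#10=b depends on [9:a]
sources: [0:a]
N(rest) = Σ N(rest − s) over sources s of rest; N(one piece) = 1:
  size 1 → [10]=1
  size 2 → [9,10]=1
  size 3 → [7,9,10]=1  [8,9,10]=1
  size 4 → [7,8,9,10]=2
  size 5 → [6,7,8,9,10]=2
  size 6 → [2,6,7,8,9,10]=2  [5,6,7,8,9,10]=2
  size 7 → [2,5,6,7,8,9,10]=4  [4,5,6,7,8,9,10]=2
  size 8 → [2,4,5,6,7,8,9,10]=6  [3,4,5,6,7,8,9,10]=2
  size 9 → [2,3,4,5,6,7,8,9,10]=8
  first=0(a) contributes 8

8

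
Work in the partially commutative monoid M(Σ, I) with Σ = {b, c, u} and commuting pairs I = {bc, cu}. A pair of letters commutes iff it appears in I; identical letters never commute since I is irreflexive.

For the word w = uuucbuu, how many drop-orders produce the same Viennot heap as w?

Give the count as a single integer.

piece 0:u — minimal
piece 1:u rests on {0:u}
piece 2:u rests on {1:u}
piece 3:c — minimal
piece 4:b rests on {2:u}
piece 5:u rests on {4:b}
piece 6:u rests on {5:u}
minimal pieces: {0:u, 3:c}
ways to finish when only these pieces remain (= sum over removing one remaining piece with nothing left below it):
  1 left: {3}→1  {6}→1
  2 left: {3,6}→2  {5,6}→1
  3 left: {3,5,6}→3  {4,5,6}→1
  4 left: {2,4,5,6}→1  {3,4,5,6}→4
  5 left: {1,2,4,5,6}→1  {2,3,4,5,6}→5
  placing 0:u first → 6 extensions
  placing 3:c first → 1 extensions
total linear extensions = 7

7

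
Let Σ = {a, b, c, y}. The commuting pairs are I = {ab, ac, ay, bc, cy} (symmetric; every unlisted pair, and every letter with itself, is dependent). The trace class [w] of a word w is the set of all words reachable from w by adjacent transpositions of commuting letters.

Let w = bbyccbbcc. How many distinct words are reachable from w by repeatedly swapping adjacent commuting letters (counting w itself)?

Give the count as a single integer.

drop 0:b onto floor
drop 1:b onto {0:b}
drop 2:y onto {1:b}
drop 3:c onto floor
drop 4:c onto {3:c}
drop 5:b onto {2:y}
drop 6:b onto {5:b}
drop 7:c onto {4:c}
drop 8:c onto {7:c}
ground layer = {0:b, 3:c}
drop-orders for the pieces not yet dropped (sum over which currently-grounded one goes next):
  1 to go: {6} 1  {8} 1
  2 to go: {5,6} 1  {6,8} 2  {7,8} 1
  3 to go: {2,5,6} 1  {4,7,8} 1  {5,6,8} 3  {6,7,8} 3
  4 to go: {1,2,5,6} 1  {2,5,6,8} 4  {3,4,7,8} 1  {4,6,7,8} 4  {5,6,7,8} 6
  5 to go: {0,1,2,5,6} 1  {1,2,5,6,8} 5  {2,5,6,7,8} 10  {3,4,6,7,8} 5  {4,5,6,7,8} 10
  6 to go: {0,1,2,5,6,8} 6  {1,2,5,6,7,8} 15  {2,4,5,6,7,8} 20  {3,4,5,6,7,8} 15
  7 to go: {0,1,2,5,6,7,8} 21  {1,2,4,5,6,7,8} 35  {2,3,4,5,6,7,8} 35
  if 0:b drops first: 70 orders
  if 3:c drops first: 56 orders
heap linearizations: 126

126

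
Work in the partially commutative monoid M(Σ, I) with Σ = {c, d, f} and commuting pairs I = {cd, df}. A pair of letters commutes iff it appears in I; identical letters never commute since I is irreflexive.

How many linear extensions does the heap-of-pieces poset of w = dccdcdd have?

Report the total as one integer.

35

drop 0:d onto floor
drop 1:c onto floor
drop 2:c onto {1:c}
drop 3:d onto {0:d}
drop 4:c onto {2:c}
drop 5:d onto {3:d}
drop 6:d onto {5:d}
ground layer = {0:d, 1:c}
drop-orders for the pieces not yet dropped (sum over which currently-grounded one goes next):
  1 to go: {4} 1  {6} 1
  2 to go: {2,4} 1  {4,6} 2  {5,6} 1
  3 to go: {1,2,4} 1  {2,4,6} 3  {3,5,6} 1  {4,5,6} 3
  4 to go: {0,3,5,6} 1  {1,2,4,6} 4  {2,4,5,6} 6  {3,4,5,6} 4
  5 to go: {0,3,4,5,6} 5  {1,2,4,5,6} 10  {2,3,4,5,6} 10
  if 0:d drops first: 20 orders
  if 1:c drops first: 15 orders
heap linearizations: 35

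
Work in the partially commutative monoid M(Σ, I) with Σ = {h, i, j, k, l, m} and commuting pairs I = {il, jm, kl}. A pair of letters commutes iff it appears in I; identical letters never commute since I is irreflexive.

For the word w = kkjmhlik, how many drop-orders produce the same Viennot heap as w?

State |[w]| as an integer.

drop 0:k onto floor
drop 1:k onto {0:k}
drop 2:j onto {1:k}
drop 3:m onto {1:k}
drop 4:h onto {2:j, 3:m}
drop 5:l onto {4:h}
drop 6:i onto {4:h}
drop 7:k onto {6:i}
ground layer = {0:k}
drop-orders for the pieces not yet dropped (sum over which currently-grounded one goes next):
  1 to go: {5} 1  {7} 1
  2 to go: {5,7} 2  {6,7} 1
  3 to go: {5,6,7} 3
  4 to go: {4,5,6,7} 3
  5 to go: {2,4,5,6,7} 3  {3,4,5,6,7} 3
  6 to go: {2,3,4,5,6,7} 6
  if 0:k drops first: 6 orders

6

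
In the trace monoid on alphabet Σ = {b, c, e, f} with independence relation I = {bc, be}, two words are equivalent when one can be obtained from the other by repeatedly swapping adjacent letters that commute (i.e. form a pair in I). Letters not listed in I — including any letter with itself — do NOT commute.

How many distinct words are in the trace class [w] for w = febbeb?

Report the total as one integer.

#0=f has no predecessor
#1=e depends on [0:f]
#2=b depends on [0:f]
#3=b depends on [2:b]
#4=e depends on [1:e]
#5=b depends on [3:b]
sources: [0:f]
N(rest) = Σ N(rest − s) over sources s of rest; N(one piece) = 1:
  size 1 → [4]=1  [5]=1
  size 2 → [1,4]=1  [3,5]=1  [4,5]=2
  size 3 → [1,4,5]=3  [2,3,5]=1  [3,4,5]=3
  size 4 → [1,3,4,5]=6  [2,3,4,5]=4
  first=0(f) contributes 10

10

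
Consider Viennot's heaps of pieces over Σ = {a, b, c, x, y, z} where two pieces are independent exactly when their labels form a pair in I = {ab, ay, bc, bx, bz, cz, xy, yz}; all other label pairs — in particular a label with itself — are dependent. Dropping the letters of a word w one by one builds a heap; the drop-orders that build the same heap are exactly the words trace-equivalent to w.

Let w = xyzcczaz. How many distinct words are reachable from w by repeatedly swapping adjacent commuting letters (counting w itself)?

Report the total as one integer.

16

piece 0:x — minimal
piece 1:y — minimal
piece 2:z rests on {0:x}
piece 3:c rests on {0:x, 1:y}
piece 4:c rests on {3:c}
piece 5:z rests on {2:z}
piece 6:a rests on {4:c, 5:z}
piece 7:z rests on {6:a}
minimal pieces: {0:x, 1:y}
ways to finish when only these pieces remain (= sum over removing one remaining piece with nothing left below it):
  1 left: {7}→1
  2 left: {6,7}→1
  3 left: {4,6,7}→1  {5,6,7}→1
  4 left: {2,5,6,7}→1  {3,4,6,7}→1  {4,5,6,7}→2
  5 left: {1,3,4,6,7}→1  {2,4,5,6,7}→3  {3,4,5,6,7}→3
  6 left: {1,3,4,5,6,7}→4  {2,3,4,5,6,7}→6
  placing 0:x first → 10 extensions
  placing 1:y first → 6 extensions
total linear extensions = 16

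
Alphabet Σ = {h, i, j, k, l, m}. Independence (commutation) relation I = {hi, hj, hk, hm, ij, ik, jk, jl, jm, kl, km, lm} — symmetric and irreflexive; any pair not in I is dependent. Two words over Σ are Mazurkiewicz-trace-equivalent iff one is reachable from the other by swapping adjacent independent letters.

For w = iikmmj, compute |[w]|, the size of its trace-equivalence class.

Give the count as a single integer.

30

#0=i has no predecessor
#1=i depends on [0:i]
#2=k has no predecessor
#3=m depends on [1:i]
#4=m depends on [3:m]
#5=j has no predecessor
sources: [0:i, 2:k, 5:j]
N(rest) = Σ N(rest − s) over sources s of rest; N(one piece) = 1:
  size 1 → [2]=1  [4]=1  [5]=1
  size 2 → [2,4]=2  [2,5]=2  [3,4]=1  [4,5]=2
  size 3 → [1,3,4]=1  [2,3,4]=3  [2,4,5]=6  [3,4,5]=3
  size 4 → [0,1,3,4]=1  [1,2,3,4]=4  [1,3,4,5]=4  [2,3,4,5]=12
  first=0(i) contributes 20
  first=2(k) contributes 5
  first=5(j) contributes 5
|[w]| = 30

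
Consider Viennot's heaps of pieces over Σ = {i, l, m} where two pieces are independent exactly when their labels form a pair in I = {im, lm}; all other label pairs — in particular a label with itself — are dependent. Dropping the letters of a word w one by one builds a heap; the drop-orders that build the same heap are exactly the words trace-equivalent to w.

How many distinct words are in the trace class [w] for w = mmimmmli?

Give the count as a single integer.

#0=m has no predecessor
#1=m depends on [0:m]
#2=i has no predecessor
#3=m depends on [1:m]
#4=m depends on [3:m]
#5=m depends on [4:m]
#6=l depends on [2:i]
#7=i depends on [6:l]
sources: [0:m, 2:i]
N(rest) = Σ N(rest − s) over sources s of rest; N(one piece) = 1:
  size 1 → [5]=1  [7]=1
  size 2 → [4,5]=1  [5,7]=2  [6,7]=1
  size 3 → [2,6,7]=1  [3,4,5]=1  [4,5,7]=3  [5,6,7]=3
  size 4 → [1,3,4,5]=1  [2,5,6,7]=4  [3,4,5,7]=4  [4,5,6,7]=6
  size 5 → [0,1,3,4,5]=1  [1,3,4,5,7]=5  [2,4,5,6,7]=10  [3,4,5,6,7]=10
  size 6 → [0,1,3,4,5,7]=6  [1,3,4,5,6,7]=15  [2,3,4,5,6,7]=20
  first=0(m) contributes 35
  first=2(i) contributes 21
|[w]| = 56

56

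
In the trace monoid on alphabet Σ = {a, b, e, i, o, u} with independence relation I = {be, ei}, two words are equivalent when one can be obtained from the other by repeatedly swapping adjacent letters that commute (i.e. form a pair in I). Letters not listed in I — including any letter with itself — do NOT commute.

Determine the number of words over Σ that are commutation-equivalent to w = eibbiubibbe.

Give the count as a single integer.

0(e) covers ∅
1(i) covers ∅
2(b) covers 1:i
3(b) covers 2:b
4(i) covers 3:b
5(u) covers 0:e, 4:i
6(b) covers 5:u
7(i) covers 6:b
8(b) covers 7:i
9(b) covers 8:b
10(e) covers 5:u
floor of heap: 0:e, 1:i
completions by unplaced set U, small U first (add the entries for U minus each lowest piece of U):
  |U|=1: {9}:1  {10}:1
  |U|=2: {8,9}:1  {9,10}:2
  |U|=3: {7,8,9}:1  {8,9,10}:3
  |U|=4: {6,7,8,9}:1  {7,8,9,10}:4
  |U|=5: {6,7,8,9,10}:5
  |U|=6: {5,6,7,8,9,10}:5
  |U|=7: {0,5,6,7,8,9,10}:5  {4,5,6,7,8,9,10}:5
  |U|=8: {0,4,5,6,7,8,9,10}:10  {3,4,5,6,7,8,9,10}:5
  |U|=9: {0,3,4,5,6,7,8,9,10}:15  {2,3,4,5,6,7,8,9,10}:5
  start at 0(e): 5
  start at 1(i): 20
sum over floor = 25

25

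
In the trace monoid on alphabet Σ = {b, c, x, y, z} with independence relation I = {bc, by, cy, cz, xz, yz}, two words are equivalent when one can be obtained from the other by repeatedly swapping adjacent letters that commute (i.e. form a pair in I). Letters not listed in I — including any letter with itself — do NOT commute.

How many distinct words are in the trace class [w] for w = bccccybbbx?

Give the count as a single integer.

630

drop 0:b onto floor
drop 1:c onto floor
drop 2:c onto {1:c}
drop 3:c onto {2:c}
drop 4:c onto {3:c}
drop 5:y onto floor
drop 6:b onto {0:b}
drop 7:b onto {6:b}
drop 8:b onto {7:b}
drop 9:x onto {4:c, 5:y, 8:b}
ground layer = {0:b, 1:c, 5:y}
drop-orders for the pieces not yet dropped (sum over which currently-grounded one goes next):
  1 to go: {9} 1
  2 to go: {4,9} 1  {5,9} 1  {8,9} 1
  3 to go: {3,4,9} 1  {4,5,9} 2  {4,8,9} 2  {5,8,9} 2  {7,8,9} 1
  4 to go: {2,3,4,9} 1  {3,4,5,9} 3  {3,4,8,9} 3  {4,5,8,9} 6  {4,7,8,9} 3  {5,7,8,9} 3  {6,7,8,9} 1
  5 to go: {0,6,7,8,9} 1  {1,2,3,4,9} 1  {2,3,4,5,9} 4  {2,3,4,8,9} 4  {3,4,5,8,9} 12  {3,4,7,8,9} 6  {4,5,7,8,9} 12  {4,6,7,8,9} 4  {5,6,7,8,9} 4
  6 to go: {0,4,6,7,8,9} 5  {0,5,6,7,8,9} 5  {1,2,3,4,5,9} 5  {1,2,3,4,8,9} 5  {2,3,4,5,8,9} 20  {2,3,4,7,8,9} 10  {3,4,5,7,8,9} 30  {3,4,6,7,8,9} 10  {4,5,6,7,8,9} 20
  7 to go: {0,3,4,6,7,8,9} 15  {0,4,5,6,7,8,9} 30  {1,2,3,4,5,8,9} 30  {1,2,3,4,7,8,9} 15  {2,3,4,5,7,8,9} 60  {2,3,4,6,7,8,9} 20  {3,4,5,6,7,8,9} 60
  8 to go: {0,2,3,4,6,7,8,9} 35  {0,3,4,5,6,7,8,9} 105  {1,2,3,4,5,7,8,9} 105  {1,2,3,4,6,7,8,9} 35  {2,3,4,5,6,7,8,9} 140
  if 0:b drops first: 280 orders
  if 1:c drops first: 280 orders
  if 5:y drops first: 70 orders
heap linearizations: 630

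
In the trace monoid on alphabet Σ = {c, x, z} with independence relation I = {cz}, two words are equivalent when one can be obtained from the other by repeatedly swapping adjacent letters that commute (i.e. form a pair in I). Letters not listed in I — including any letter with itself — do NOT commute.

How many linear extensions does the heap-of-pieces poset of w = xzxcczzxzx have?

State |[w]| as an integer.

drop 0:x onto floor
drop 1:z onto {0:x}
drop 2:x onto {1:z}
drop 3:c onto {2:x}
drop 4:c onto {3:c}
drop 5:z onto {2:x}
drop 6:z onto {5:z}
drop 7:x onto {4:c, 6:z}
drop 8:z onto {7:x}
drop 9:x onto {8:z}
ground layer = {0:x}
drop-orders for the pieces not yet dropped (sum over which currently-grounded one goes next):
  1 to go: {9} 1
  2 to go: {8,9} 1
  3 to go: {7,8,9} 1
  4 to go: {4,7,8,9} 1  {6,7,8,9} 1
  5 to go: {3,4,7,8,9} 1  {4,6,7,8,9} 2  {5,6,7,8,9} 1
  6 to go: {3,4,6,7,8,9} 3  {4,5,6,7,8,9} 3
  7 to go: {3,4,5,6,7,8,9} 6
  8 to go: {2,3,4,5,6,7,8,9} 6
  if 0:x drops first: 6 orders

6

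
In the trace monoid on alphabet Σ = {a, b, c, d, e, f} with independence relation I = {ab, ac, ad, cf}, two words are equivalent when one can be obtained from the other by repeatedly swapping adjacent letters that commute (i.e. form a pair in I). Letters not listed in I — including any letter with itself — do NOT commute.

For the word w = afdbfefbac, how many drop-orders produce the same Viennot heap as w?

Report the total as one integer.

#0=a has no predecessor
#1=f depends on [0:a]
#2=d depends on [1:f]
#3=b depends on [2:d]
#4=f depends on [3:b]
#5=e depends on [4:f]
#6=f depends on [5:e]
#7=b depends on [6:f]
#8=a depends on [6:f]
#9=c depends on [7:b]
sources: [0:a]
N(rest) = Σ N(rest − s) over sources s of rest; N(one piece) = 1:
  size 1 → [8]=1  [9]=1
  size 2 → [7,9]=1  [8,9]=2
  size 3 → [7,8,9]=3
  size 4 → [6,7,8,9]=3
  size 5 → [5,6,7,8,9]=3
  size 6 → [4,5,6,7,8,9]=3
  size 7 → [3,4,5,6,7,8,9]=3
  size 8 → [2,3,4,5,6,7,8,9]=3
  first=0(a) contributes 3

3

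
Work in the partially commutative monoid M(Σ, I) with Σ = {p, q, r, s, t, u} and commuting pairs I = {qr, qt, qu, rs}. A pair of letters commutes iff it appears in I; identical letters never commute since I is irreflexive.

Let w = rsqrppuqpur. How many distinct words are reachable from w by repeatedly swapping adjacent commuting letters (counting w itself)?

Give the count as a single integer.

12

#0=r has no predecessor
#1=s has no predecessor
#2=q depends on [1:s]
#3=r depends on [0:r]
#4=p depends on [2:q, 3:r]
#5=p depends on [4:p]
#6=u depends on [5:p]
#7=q depends on [5:p]
#8=p depends on [6:u, 7:q]
#9=u depends on [8:p]
#10=r depends on [9:u]
sources: [0:r, 1:s]
N(rest) = Σ N(rest − s) over sources s of rest; N(one piece) = 1:
  size 1 → [10]=1
  size 2 → [9,10]=1
  size 3 → [8,9,10]=1
  size 4 → [6,8,9,10]=1  [7,8,9,10]=1
  size 5 → [6,7,8,9,10]=2
  size 6 → [5,6,7,8,9,10]=2
  size 7 → [4,5,6,7,8,9,10]=2
  size 8 → [2,4,5,6,7,8,9,10]=2  [3,4,5,6,7,8,9,10]=2
  size 9 → [0,3,4,5,6,7,8,9,10]=2  [1,2,4,5,6,7,8,9,10]=2  [2,3,4,5,6,7,8,9,10]=4
  first=0(r) contributes 6
  first=1(s) contributes 6
|[w]| = 12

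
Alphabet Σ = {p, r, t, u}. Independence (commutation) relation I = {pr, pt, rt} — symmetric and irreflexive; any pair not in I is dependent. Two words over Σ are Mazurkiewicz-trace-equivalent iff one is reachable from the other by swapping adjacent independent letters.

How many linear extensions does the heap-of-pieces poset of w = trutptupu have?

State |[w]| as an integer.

0(t) covers ∅
1(r) covers ∅
2(u) covers 0:t, 1:r
3(t) covers 2:u
4(p) covers 2:u
5(t) covers 3:t
6(u) covers 4:p, 5:t
7(p) covers 6:u
8(u) covers 7:p
floor of heap: 0:t, 1:r
completions by unplaced set U, small U first (add the entries for U minus each lowest piece of U):
  |U|=1: {8}:1
  |U|=2: {7,8}:1
  |U|=3: {6,7,8}:1
  |U|=4: {4,6,7,8}:1  {5,6,7,8}:1
  |U|=5: {3,5,6,7,8}:1  {4,5,6,7,8}:2
  |U|=6: {3,4,5,6,7,8}:3
  |U|=7: {2,3,4,5,6,7,8}:3
  start at 0(t): 3
  start at 1(r): 3
sum over floor = 6

6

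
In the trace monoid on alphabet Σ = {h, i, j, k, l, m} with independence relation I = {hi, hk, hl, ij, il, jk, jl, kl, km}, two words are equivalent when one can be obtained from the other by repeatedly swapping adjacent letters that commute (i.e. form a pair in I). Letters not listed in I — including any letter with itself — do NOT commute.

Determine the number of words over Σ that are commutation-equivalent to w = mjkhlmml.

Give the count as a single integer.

piece 0:m — minimal
piece 1:j rests on {0:m}
piece 2:k — minimal
piece 3:h rests on {1:j}
piece 4:l rests on {0:m}
piece 5:m rests on {3:h, 4:l}
piece 6:m rests on {5:m}
piece 7:l rests on {6:m}
minimal pieces: {0:m, 2:k}
ways to finish when only these pieces remain (= sum over removing one remaining piece with nothing left below it):
  1 left: {2}→1  {7}→1
  2 left: {2,7}→2  {6,7}→1
  3 left: {2,6,7}→3  {5,6,7}→1
  4 left: {2,5,6,7}→4  {3,5,6,7}→1  {4,5,6,7}→1
  5 left: {1,3,5,6,7}→1  {2,3,5,6,7}→5  {2,4,5,6,7}→5  {3,4,5,6,7}→2
  6 left: {1,2,3,5,6,7}→6  {1,3,4,5,6,7}→3  {2,3,4,5,6,7}→12
  placing 0:m first → 21 extensions
  placing 2:k first → 3 extensions
total linear extensions = 24

24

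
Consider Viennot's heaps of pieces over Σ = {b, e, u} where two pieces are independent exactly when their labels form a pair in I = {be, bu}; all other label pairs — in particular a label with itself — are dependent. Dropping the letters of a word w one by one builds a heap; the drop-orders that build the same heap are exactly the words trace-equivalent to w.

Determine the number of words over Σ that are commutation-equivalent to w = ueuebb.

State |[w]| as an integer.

15

0(u) covers ∅
1(e) covers 0:u
2(u) covers 1:e
3(e) covers 2:u
4(b) covers ∅
5(b) covers 4:b
floor of heap: 0:u, 4:b
completions by unplaced set U, small U first (add the entries for U minus each lowest piece of U):
  |U|=1: {3}:1  {5}:1
  |U|=2: {2,3}:1  {3,5}:2  {4,5}:1
  |U|=3: {1,2,3}:1  {2,3,5}:3  {3,4,5}:3
  |U|=4: {0,1,2,3}:1  {1,2,3,5}:4  {2,3,4,5}:6
  start at 0(u): 10
  start at 4(b): 5
sum over floor = 15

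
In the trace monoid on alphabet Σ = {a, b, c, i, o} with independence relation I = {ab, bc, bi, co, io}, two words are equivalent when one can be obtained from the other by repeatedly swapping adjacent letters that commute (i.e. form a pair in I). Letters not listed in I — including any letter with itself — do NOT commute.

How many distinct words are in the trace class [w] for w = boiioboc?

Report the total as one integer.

56

#0=b has no predecessor
#1=o depends on [0:b]
#2=i has no predecessor
#3=i depends on [2:i]
#4=o depends on [1:o]
#5=b depends on [4:o]
#6=o depends on [5:b]
#7=c depends on [3:i]
sources: [0:b, 2:i]
N(rest) = Σ N(rest − s) over sources s of rest; N(one piece) = 1:
  size 1 → [6]=1  [7]=1
  size 2 → [3,7]=1  [5,6]=1  [6,7]=2
  size 3 → [2,3,7]=1  [3,6,7]=3  [4,5,6]=1  [5,6,7]=3
  size 4 → [1,4,5,6]=1  [2,3,6,7]=4  [3,5,6,7]=6  [4,5,6,7]=4
  size 5 → [0,1,4,5,6]=1  [1,4,5,6,7]=5  [2,3,5,6,7]=10  [3,4,5,6,7]=10
  size 6 → [0,1,4,5,6,7]=6  [1,3,4,5,6,7]=15  [2,3,4,5,6,7]=20
  first=0(b) contributes 35
  first=2(i) contributes 21
|[w]| = 56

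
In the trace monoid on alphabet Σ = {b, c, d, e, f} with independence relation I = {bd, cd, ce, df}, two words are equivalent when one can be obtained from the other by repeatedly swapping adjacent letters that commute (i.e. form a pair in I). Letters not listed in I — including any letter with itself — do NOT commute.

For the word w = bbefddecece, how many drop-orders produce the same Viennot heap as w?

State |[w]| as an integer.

46

0(b) covers ∅
1(b) covers 0:b
2(e) covers 1:b
3(f) covers 2:e
4(d) covers 2:e
5(d) covers 4:d
6(e) covers 3:f, 5:d
7(c) covers 3:f
8(e) covers 6:e
9(c) covers 7:c
10(e) covers 8:e
floor of heap: 0:b
completions by unplaced set U, small U first (add the entries for U minus each lowest piece of U):
  |U|=1: {9}:1  {10}:1
  |U|=2: {7,9}:1  {8,10}:1  {9,10}:2
  |U|=3: {6,8,10}:1  {7,9,10}:3  {8,9,10}:3
  |U|=4: {5,6,8,10}:1  {6,8,9,10}:4  {7,8,9,10}:6
  |U|=5: {4,5,6,8,10}:1  {5,6,8,9,10}:5  {6,7,8,9,10}:10
  |U|=6: {3,6,7,8,9,10}:10  {4,5,6,8,9,10}:6  {5,6,7,8,9,10}:15
  |U|=7: {3,5,6,7,8,9,10}:25  {4,5,6,7,8,9,10}:21
  |U|=8: {3,4,5,6,7,8,9,10}:46
  |U|=9: {2,3,4,5,6,7,8,9,10}:46
  start at 0(b): 46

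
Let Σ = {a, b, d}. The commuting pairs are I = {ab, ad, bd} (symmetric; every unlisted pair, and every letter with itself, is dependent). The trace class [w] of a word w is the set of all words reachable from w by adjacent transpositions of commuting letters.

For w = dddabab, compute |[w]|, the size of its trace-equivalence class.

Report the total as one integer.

piece 0:d — minimal
piece 1:d rests on {0:d}
piece 2:d rests on {1:d}
piece 3:a — minimal
piece 4:b — minimal
piece 5:a rests on {3:a}
piece 6:b rests on {4:b}
minimal pieces: {0:d, 3:a, 4:b}
ways to finish when only these pieces remain (= sum over removing one remaining piece with nothing left below it):
  1 left: {2}→1  {5}→1  {6}→1
  2 left: {1,2}→1  {2,5}→2  {2,6}→2  {3,5}→1  {4,6}→1  {5,6}→2
  3 left: {0,1,2}→1  {1,2,5}→3  {1,2,6}→3  {2,3,5}→3  {2,4,6}→3  {2,5,6}→6  {3,5,6}→3  {4,5,6}→3
  4 left: {0,1,2,5}→4  {0,1,2,6}→4  {1,2,3,5}→6  {1,2,4,6}→6  {1,2,5,6}→12  {2,3,5,6}→12  {2,4,5,6}→12  {3,4,5,6}→6
  5 left: {0,1,2,3,5}→10  {0,1,2,4,6}→10  {0,1,2,5,6}→20  {1,2,3,5,6}→30  {1,2,4,5,6}→30  {2,3,4,5,6}→30
  placing 0:d first → 90 extensions
  placing 3:a first → 60 extensions
  placing 4:b first → 60 extensions
total linear extensions = 210

210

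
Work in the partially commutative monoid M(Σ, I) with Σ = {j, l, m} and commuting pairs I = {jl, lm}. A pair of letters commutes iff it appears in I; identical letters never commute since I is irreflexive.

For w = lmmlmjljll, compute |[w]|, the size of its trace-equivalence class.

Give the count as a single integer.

252

0(l) covers ∅
1(m) covers ∅
2(m) covers 1:m
3(l) covers 0:l
4(m) covers 2:m
5(j) covers 4:m
6(l) covers 3:l
7(j) covers 5:j
8(l) covers 6:l
9(l) covers 8:l
floor of heap: 0:l, 1:m
completions by unplaced set U, small U first (add the entries for U minus each lowest piece of U):
  |U|=1: {7}:1  {9}:1
  |U|=2: {5,7}:1  {7,9}:2  {8,9}:1
  |U|=3: {4,5,7}:1  {5,7,9}:3  {6,8,9}:1  {7,8,9}:3
  |U|=4: {2,4,5,7}:1  {3,6,8,9}:1  {4,5,7,9}:4  {5,7,8,9}:6  {6,7,8,9}:4
  |U|=5: {0,3,6,8,9}:1  {1,2,4,5,7}:1  {2,4,5,7,9}:5  {3,6,7,8,9}:5  {4,5,7,8,9}:10  {5,6,7,8,9}:10
  |U|=6: {0,3,6,7,8,9}:6  {1,2,4,5,7,9}:6  {2,4,5,7,8,9}:15  {3,5,6,7,8,9}:15  {4,5,6,7,8,9}:20
  |U|=7: {0,3,5,6,7,8,9}:21  {1,2,4,5,7,8,9}:21  {2,4,5,6,7,8,9}:35  {3,4,5,6,7,8,9}:35
  |U|=8: {0,3,4,5,6,7,8,9}:56  {1,2,4,5,6,7,8,9}:56  {2,3,4,5,6,7,8,9}:70
  start at 0(l): 126
  start at 1(m): 126
sum over floor = 252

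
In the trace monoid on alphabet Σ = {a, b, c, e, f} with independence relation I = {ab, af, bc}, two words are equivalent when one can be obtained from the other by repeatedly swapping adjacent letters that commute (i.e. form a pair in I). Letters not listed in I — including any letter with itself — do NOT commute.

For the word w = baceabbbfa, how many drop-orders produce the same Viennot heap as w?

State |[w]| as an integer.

45

piece 0:b — minimal
piece 1:a — minimal
piece 2:c rests on {1:a}
piece 3:e rests on {0:b, 2:c}
piece 4:a rests on {3:e}
piece 5:b rests on {3:e}
piece 6:b rests on {5:b}
piece 7:b rests on {6:b}
piece 8:f rests on {7:b}
piece 9:a rests on {4:a}
minimal pieces: {0:b, 1:a}
ways to finish when only these pieces remain (= sum over removing one remaining piece with nothing left below it):
  1 left: {8}→1  {9}→1
  2 left: {4,9}→1  {7,8}→1  {8,9}→2
  3 left: {4,8,9}→3  {6,7,8}→1  {7,8,9}→3
  4 left: {4,7,8,9}→6  {5,6,7,8}→1  {6,7,8,9}→4
  5 left: {4,6,7,8,9}→10  {5,6,7,8,9}→5
  6 left: {4,5,6,7,8,9}→15
  7 left: {3,4,5,6,7,8,9}→15
  8 left: {0,3,4,5,6,7,8,9}→15  {2,3,4,5,6,7,8,9}→15
  placing 0:b first → 15 extensions
  placing 1:a first → 30 extensions
total linear extensions = 45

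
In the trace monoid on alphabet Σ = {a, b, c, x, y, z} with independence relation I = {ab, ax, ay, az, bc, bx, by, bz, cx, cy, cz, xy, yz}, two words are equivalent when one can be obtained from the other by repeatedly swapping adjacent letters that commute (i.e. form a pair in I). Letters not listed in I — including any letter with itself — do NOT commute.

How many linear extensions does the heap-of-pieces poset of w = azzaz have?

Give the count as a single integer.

#0=a has no predecessor
#1=z has no predecessor
#2=z depends on [1:z]
#3=a depends on [0:a]
#4=z depends on [2:z]
sources: [0:a, 1:z]
N(rest) = Σ N(rest − s) over sources s of rest; N(one piece) = 1:
  size 1 → [3]=1  [4]=1
  size 2 → [0,3]=1  [2,4]=1  [3,4]=2
  size 3 → [0,3,4]=3  [1,2,4]=1  [2,3,4]=3
  first=0(a) contributes 4
  first=1(z) contributes 6
|[w]| = 10

10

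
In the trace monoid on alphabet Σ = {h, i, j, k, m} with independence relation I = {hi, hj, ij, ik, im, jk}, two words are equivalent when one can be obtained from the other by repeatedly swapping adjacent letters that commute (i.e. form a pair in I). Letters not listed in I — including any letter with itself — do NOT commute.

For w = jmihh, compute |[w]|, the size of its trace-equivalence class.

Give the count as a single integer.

5

piece 0:j — minimal
piece 1:m rests on {0:j}
piece 2:i — minimal
piece 3:h rests on {1:m}
piece 4:h rests on {3:h}
minimal pieces: {0:j, 2:i}
ways to finish when only these pieces remain (= sum over removing one remaining piece with nothing left below it):
  1 left: {2}→1  {4}→1
  2 left: {2,4}→2  {3,4}→1
  3 left: {1,3,4}→1  {2,3,4}→3
  placing 0:j first → 4 extensions
  placing 2:i first → 1 extensions
total linear extensions = 5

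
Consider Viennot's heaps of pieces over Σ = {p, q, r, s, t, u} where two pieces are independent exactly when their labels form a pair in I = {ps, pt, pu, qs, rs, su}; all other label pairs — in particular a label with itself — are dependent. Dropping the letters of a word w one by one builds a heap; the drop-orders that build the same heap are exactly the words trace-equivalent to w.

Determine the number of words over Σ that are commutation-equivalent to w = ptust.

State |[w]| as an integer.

10

piece 0:p — minimal
piece 1:t — minimal
piece 2:u rests on {1:t}
piece 3:s rests on {1:t}
piece 4:t rests on {2:u, 3:s}
minimal pieces: {0:p, 1:t}
ways to finish when only these pieces remain (= sum over removing one remaining piece with nothing left below it):
  1 left: {0}→1  {4}→1
  2 left: {0,4}→2  {2,4}→1  {3,4}→1
  3 left: {0,2,4}→3  {0,3,4}→3  {2,3,4}→2
  placing 0:p first → 2 extensions
  placing 1:t first → 8 extensions
total linear extensions = 10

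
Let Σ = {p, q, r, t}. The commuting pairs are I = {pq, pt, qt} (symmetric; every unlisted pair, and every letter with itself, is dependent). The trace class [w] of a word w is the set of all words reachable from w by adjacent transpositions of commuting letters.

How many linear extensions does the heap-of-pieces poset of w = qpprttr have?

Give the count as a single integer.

3

#0=q has no predecessor
#1=p has no predecessor
#2=p depends on [1:p]
#3=r depends on [0:q, 2:p]
#4=t depends on [3:r]
#5=t depends on [4:t]
#6=r depends on [5:t]
sources: [0:q, 1:p]
N(rest) = Σ N(rest − s) over sources s of rest; N(one piece) = 1:
  size 1 → [6]=1
  size 2 → [5,6]=1
  size 3 → [4,5,6]=1
  size 4 → [3,4,5,6]=1
  size 5 → [0,3,4,5,6]=1  [2,3,4,5,6]=1
  first=0(q) contributes 1
  first=1(p) contributes 2
|[w]| = 3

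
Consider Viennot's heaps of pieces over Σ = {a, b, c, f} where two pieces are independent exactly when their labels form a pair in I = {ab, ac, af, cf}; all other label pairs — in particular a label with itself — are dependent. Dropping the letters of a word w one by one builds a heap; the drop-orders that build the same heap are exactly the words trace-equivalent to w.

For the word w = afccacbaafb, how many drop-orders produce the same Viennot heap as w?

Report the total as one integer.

1320

#0=a has no predecessor
#1=f has no predecessor
#2=c has no predecessor
#3=c depends on [2:c]
#4=a depends on [0:a]
#5=c depends on [3:c]
#6=b depends on [1:f, 5:c]
#7=a depends on [4:a]
#8=a depends on [7:a]
#9=f depends on [6:b]
#10=b depends on [9:f]
sources: [0:a, 1:f, 2:c]
N(rest) = Σ N(rest − s) over sources s of rest; N(one piece) = 1:
  size 1 → [8]=1  [10]=1
  size 2 → [7,8]=1  [8,10]=2  [9,10]=1
  size 3 → [4,7,8]=1  [6,9,10]=1  [7,8,10]=3  [8,9,10]=3
  size 4 → [0,4,7,8]=1  [1,6,9,10]=1  [4,7,8,10]=4  [5,6,9,10]=1  [6,8,9,10]=4  [7,8,9,10]=6
  size 5 → [0,4,7,8,10]=5  [1,5,6,9,10]=2  [1,6,8,9,10]=5  [3,5,6,9,10]=1  [4,7,8,9,10]=10  [5,6,8,9,10]=5  [6,7,8,9,10]=10
  size 6 → [0,4,7,8,9,10]=15  [1,3,5,6,9,10]=3  [1,5,6,8,9,10]=12  [1,6,7,8,9,10]=15  [2,3,5,6,9,10]=1  [3,5,6,8,9,10]=6  [4,6,7,8,9,10]=20  [5,6,7,8,9,10]=15
  size 7 → [0,4,6,7,8,9,10]=35  [1,2,3,5,6,9,10]=4  [1,3,5,6,8,9,10]=21  [1,4,6,7,8,9,10]=35  [1,5,6,7,8,9,10]=42  [2,3,5,6,8,9,10]=7  [3,5,6,7,8,9,10]=21  [4,5,6,7,8,9,10]=35
  size 8 → [0,1,4,6,7,8,9,10]=70  [0,4,5,6,7,8,9,10]=70  [1,2,3,5,6,8,9,10]=32  [1,3,5,6,7,8,9,10]=84  [1,4,5,6,7,8,9,10]=112  [2,3,5,6,7,8,9,10]=28  [3,4,5,6,7,8,9,10]=56
  size 9 → [0,1,4,5,6,7,8,9,10]=252  [0,3,4,5,6,7,8,9,10]=126  [1,2,3,5,6,7,8,9,10]=144  [1,3,4,5,6,7,8,9,10]=252  [2,3,4,5,6,7,8,9,10]=84
  first=0(a) contributes 480
  first=1(f) contributes 210
  first=2(c) contributes 630
|[w]| = 1320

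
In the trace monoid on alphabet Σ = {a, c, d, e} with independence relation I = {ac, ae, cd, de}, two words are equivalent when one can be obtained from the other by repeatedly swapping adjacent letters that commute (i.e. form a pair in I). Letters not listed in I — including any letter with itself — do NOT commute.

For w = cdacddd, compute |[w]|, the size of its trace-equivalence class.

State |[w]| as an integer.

21

0(c) covers ∅
1(d) covers ∅
2(a) covers 1:d
3(c) covers 0:c
4(d) covers 2:a
5(d) covers 4:d
6(d) covers 5:d
floor of heap: 0:c, 1:d
completions by unplaced set U, small U first (add the entries for U minus each lowest piece of U):
  |U|=1: {3}:1  {6}:1
  |U|=2: {0,3}:1  {3,6}:2  {5,6}:1
  |U|=3: {0,3,6}:3  {3,5,6}:3  {4,5,6}:1
  |U|=4: {0,3,5,6}:6  {2,4,5,6}:1  {3,4,5,6}:4
  |U|=5: {0,3,4,5,6}:10  {1,2,4,5,6}:1  {2,3,4,5,6}:5
  start at 0(c): 6
  start at 1(d): 15
sum over floor = 21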